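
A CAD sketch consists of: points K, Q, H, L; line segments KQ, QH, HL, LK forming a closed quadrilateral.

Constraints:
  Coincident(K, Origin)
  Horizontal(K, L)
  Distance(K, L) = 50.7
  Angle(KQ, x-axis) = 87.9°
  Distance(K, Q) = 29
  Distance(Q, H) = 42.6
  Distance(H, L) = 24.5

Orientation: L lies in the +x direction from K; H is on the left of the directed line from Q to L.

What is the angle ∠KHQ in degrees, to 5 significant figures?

35.937°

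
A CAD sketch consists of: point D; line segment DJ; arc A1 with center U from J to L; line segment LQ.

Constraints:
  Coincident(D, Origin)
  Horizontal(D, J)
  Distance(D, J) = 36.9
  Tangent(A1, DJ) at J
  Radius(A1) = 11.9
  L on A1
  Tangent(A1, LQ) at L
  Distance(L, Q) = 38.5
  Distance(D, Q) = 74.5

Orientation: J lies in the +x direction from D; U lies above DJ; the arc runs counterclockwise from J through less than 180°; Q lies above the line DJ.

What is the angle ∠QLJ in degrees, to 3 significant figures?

143°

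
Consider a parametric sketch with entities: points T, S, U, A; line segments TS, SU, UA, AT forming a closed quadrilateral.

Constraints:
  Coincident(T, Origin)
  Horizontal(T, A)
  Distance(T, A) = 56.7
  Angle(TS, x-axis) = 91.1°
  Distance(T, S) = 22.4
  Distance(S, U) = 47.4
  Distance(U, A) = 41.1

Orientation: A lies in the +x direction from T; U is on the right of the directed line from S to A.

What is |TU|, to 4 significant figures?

28.84

Checks: |SU| = 47.40 ✓; |UA| = 41.10 ✓.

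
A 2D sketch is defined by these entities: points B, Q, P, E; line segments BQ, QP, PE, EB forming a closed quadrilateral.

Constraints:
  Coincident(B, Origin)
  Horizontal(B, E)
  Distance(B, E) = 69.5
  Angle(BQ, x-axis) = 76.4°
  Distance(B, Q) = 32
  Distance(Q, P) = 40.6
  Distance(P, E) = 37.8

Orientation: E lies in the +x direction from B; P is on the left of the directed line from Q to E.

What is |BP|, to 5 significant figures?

57.340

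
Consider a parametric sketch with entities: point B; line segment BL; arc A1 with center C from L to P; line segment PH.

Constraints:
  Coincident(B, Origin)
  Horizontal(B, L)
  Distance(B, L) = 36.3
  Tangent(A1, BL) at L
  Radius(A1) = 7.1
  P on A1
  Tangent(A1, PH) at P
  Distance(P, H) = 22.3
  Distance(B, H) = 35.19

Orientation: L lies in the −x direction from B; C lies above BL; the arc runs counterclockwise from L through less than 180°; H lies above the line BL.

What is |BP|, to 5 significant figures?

29.926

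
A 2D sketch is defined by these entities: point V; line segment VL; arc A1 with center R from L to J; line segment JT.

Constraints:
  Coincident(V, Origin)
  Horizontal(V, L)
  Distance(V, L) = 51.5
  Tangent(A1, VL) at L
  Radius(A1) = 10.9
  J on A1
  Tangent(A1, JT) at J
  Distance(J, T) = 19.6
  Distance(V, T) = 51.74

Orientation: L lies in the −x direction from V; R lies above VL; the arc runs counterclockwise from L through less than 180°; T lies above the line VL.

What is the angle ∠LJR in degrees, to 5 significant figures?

43.758°

V is at the origin; VL is horizontal with |VL| = 51.5 and L on the −x side, so L = (-51.500, 0.0000). Since A1 is tangent to VL there, RL ⟂ VL, so R = L + (0, 10.9) = (-51.500, 10.900). Since RJ ⟂ JT (tangency), |RT| = √(10.9² + 19.6²) = 22.427 regardless of where J sits on A1. So T lies on both circle(V, 51.74) and circle(R, 22.427); the above-VL intersection is T = (-41.459, 30.954). J is the foot of the tangent from T: J = (-40.610, 11.372).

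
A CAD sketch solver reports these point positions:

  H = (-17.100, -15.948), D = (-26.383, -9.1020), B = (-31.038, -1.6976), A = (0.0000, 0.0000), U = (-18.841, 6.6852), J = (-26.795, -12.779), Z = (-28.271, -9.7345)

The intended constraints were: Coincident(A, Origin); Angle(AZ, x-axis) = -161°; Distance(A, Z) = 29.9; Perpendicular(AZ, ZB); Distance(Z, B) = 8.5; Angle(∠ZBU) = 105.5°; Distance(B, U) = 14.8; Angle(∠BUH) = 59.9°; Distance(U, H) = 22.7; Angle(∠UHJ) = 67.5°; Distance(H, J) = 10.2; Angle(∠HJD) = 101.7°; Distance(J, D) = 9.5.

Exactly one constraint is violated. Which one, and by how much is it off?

Distance(J, D) = 9.5 — off by 5.80.

A = (0.00, 0.00) ✓; AZ at -161.0° ✓; |AZ| = 29.90 ✓; ∠(AZ, ZB) = 90.00° ✓; |ZB| = 8.500 ✓; ∠ZBU = 105.5° ✓; |BU| = 14.80 ✓; ∠BUH = 59.90° ✓; |UH| = 22.70 ✓; ∠UHJ = 67.50° ✓; |HJ| = 10.20 ✓; ∠HJD = 101.7° ✓; |JD| = 3.700 ✗.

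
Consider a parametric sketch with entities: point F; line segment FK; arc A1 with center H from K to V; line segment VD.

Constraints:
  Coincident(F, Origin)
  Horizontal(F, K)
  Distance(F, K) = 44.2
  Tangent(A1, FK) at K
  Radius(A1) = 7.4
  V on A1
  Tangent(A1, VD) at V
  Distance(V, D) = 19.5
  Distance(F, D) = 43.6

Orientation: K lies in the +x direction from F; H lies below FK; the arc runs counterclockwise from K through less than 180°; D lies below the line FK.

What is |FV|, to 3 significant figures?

37.4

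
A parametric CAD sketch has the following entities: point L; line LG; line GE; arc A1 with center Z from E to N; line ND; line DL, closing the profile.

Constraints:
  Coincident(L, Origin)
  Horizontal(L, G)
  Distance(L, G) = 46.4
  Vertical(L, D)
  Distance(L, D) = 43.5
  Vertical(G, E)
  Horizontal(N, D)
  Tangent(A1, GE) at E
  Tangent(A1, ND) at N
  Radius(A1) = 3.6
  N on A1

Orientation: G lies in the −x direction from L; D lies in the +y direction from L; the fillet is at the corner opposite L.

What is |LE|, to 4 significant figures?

61.20

The virtual corner opposite L is at (-46.40, 43.50). Since A1 is tangent to GE there, ZE ⟂ GE and the tangent condition forces ZN to be normal to ND, with radius 3.6, so the center Z sits 3.6 in from both sides at Z = (-42.80, 39.90). That places the tangent points at E = (-46.40, 39.90) on GE and N = (-42.80, 43.50) on ND. Then |LE| = |E − L| = 61.20.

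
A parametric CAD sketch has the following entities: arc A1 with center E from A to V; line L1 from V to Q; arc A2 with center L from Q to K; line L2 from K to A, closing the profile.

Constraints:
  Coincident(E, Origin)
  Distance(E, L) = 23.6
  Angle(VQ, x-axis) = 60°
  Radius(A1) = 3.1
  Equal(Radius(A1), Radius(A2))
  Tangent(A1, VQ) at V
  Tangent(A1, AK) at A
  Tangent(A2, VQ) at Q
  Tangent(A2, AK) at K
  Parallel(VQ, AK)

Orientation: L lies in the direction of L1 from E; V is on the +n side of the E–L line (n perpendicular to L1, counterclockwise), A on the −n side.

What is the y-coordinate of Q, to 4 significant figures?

21.99

The slot axis is L1's direction at 60.0°, so u = (cos 60.0°, sin 60.0°) = (0.5000, 0.8660) and n = (−sin 60.0°, cos 60.0°) = (-0.8660, 0.5000). E is at the origin and L lies 23.6 along u from E, so L = 23.6·u = (11.80, 20.44). Tangency of A1 to both parallel lines with radius 3.1 puts V and A at E ± 3.1·n: V = (-2.685, 1.550), A = (2.685, -1.550). Equal radii place Q and K the same way about L: Q = L + 3.1·n = (9.115, 21.99), K = L − 3.1·n = (14.48, 18.89). So Q.y = 21.99.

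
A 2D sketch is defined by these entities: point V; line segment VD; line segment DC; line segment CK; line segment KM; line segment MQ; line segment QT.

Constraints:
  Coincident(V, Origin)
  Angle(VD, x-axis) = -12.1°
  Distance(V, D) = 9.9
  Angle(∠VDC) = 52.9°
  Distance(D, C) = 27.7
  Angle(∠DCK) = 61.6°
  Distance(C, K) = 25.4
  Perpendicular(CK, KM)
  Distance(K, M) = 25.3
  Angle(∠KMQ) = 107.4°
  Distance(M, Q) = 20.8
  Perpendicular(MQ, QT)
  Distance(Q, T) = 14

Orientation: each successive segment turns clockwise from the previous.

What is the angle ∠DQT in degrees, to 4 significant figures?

64.22°

∠KMQ = 107.4° gives MQ at -60.20° from the x-axis; with |MQ| = 20.8, Q = (18.30, -7.984). The perpendicularity gives QT at right angles to MQ, so QT runs at -150.2°; with |QT| = 14.0, T = (6.155, -14.94). Then cos ∠DQT = QD·QT / (|QD||QT|), giving 64.22°.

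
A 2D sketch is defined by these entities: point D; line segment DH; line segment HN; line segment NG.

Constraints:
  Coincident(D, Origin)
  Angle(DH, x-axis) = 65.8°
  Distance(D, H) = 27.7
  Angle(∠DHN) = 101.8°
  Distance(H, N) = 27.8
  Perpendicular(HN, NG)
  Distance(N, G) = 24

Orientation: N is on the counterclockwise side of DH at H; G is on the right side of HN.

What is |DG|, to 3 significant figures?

61.1

D is at the origin; DH runs at 65.8° with length 27.7, so H = 27.7·(cos 65.8°, sin 65.8°) = (11.4, 25.3). ∠DHN = 101.8°, so HN runs at 65.8° + (180° − 101.8°) = 144° from the x-axis; with |HN| = 27.8, N = H + 27.8·(cos 144°, sin 144°) = (-11.1, 41.6). The perpendicularity gives NG at right angles to HN; with |NG| = 24.0 on the right of HN, G = N + 24.0·(0.588, 0.809) = (2.97, 61.0). Then |DG| = |G − D| = 61.1.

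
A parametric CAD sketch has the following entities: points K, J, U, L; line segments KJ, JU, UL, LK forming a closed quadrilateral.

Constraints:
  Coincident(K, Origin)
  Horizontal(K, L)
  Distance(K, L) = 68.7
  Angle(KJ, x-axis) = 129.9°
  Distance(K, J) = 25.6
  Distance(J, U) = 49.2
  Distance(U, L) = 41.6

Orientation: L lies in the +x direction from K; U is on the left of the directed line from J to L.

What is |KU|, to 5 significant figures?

38.888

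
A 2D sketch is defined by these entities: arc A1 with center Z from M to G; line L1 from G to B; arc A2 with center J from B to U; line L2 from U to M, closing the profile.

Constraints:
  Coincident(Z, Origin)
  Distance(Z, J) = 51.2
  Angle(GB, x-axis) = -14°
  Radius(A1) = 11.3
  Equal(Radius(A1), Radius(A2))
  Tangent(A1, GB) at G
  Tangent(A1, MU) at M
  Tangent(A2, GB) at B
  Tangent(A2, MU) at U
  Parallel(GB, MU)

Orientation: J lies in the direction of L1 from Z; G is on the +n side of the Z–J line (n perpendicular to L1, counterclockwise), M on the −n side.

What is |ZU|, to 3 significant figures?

52.4

Tangency of A1 to both parallel lines with radius 11.3 puts G and M at Z ± 11.3·n: G = (2.73, 11.0), M = (-2.73, -11.0). Equal radii place B and U the same way about J: B = J + 11.3·n = (52.4, -1.42), U = J − 11.3·n = (46.9, -23.4). Then |ZU| = |U − Z| = 52.4.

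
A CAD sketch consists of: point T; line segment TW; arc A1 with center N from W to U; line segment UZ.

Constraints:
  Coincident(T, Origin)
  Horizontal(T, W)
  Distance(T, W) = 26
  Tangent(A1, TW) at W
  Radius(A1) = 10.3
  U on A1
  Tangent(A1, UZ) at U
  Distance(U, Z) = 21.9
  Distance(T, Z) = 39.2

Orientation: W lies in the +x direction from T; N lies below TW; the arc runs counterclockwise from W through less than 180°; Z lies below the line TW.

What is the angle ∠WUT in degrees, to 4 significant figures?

92.05°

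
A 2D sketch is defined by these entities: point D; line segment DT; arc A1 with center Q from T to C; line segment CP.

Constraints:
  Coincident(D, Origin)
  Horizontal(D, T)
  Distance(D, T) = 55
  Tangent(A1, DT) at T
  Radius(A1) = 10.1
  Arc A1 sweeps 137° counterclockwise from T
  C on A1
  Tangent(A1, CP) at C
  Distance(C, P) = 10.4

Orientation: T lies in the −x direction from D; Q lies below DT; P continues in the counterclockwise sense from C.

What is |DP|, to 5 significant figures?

59.588

D is at the origin; D and T share the same y with |DT| = 55.0 and T on the −x side, so T = (-55.000, 0.0000). A1 meets DT tangentially, so QT is at right angles to DT, so Q = T + (0, -10.1) = (-55.000, -10.100). On A1, T sits at bearing 90° from Q; a 137° counterclockwise sweep puts C at bearing 227°, so C = Q + 10.1·(cos 227°, sin 227°) = (-61.888, -17.487). Tangency of A1 to CP means the radius QC is perpendicular to CP, so CP runs along (−sin 227°, cos 227°); with |CP| = 10.4, P = (-54.282, -24.579). Then |DP| = |P − D| = 59.588.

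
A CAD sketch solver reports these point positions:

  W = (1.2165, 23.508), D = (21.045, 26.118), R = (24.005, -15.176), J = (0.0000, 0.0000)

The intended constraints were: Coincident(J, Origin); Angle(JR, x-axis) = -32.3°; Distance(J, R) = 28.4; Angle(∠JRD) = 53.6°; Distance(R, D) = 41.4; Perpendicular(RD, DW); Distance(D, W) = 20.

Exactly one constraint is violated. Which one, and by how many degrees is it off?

Perpendicular(RD, DW) — off by 3.40°.

J = (0.00, 0.00) ✓; JR at -32.30° ✓; |JR| = 28.40 ✓; ∠JRD = 53.60° ✓; |RD| = 41.40 ✓; ∠(RD, DW) = 93.40° ✗; |DW| = 20.00 ✓.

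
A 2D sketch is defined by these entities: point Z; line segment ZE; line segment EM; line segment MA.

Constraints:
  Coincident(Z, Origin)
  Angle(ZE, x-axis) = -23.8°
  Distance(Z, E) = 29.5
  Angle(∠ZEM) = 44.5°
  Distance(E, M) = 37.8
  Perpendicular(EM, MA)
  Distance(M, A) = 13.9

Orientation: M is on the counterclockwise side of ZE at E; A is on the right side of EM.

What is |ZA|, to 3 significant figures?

38.4

Z is at the origin; ZE runs at -23.8° with length 29.5, so E = 29.5·(cos -23.8°, sin -23.8°) = (27.0, -11.9). ∠ZEM = 44.5°, so EM runs at -23.8° + (180° − 44.5°) = 112° from the x-axis; with |EM| = 37.8, M = E + 37.8·(cos 112°, sin 112°) = (13.0, 23.2). The perpendicularity gives MA at right angles to EM; with |MA| = 13.9 on the right of EM, A = M + 13.9·(0.929, 0.370) = (25.9, 28.4). Then |ZA| = |A − Z| = 38.4.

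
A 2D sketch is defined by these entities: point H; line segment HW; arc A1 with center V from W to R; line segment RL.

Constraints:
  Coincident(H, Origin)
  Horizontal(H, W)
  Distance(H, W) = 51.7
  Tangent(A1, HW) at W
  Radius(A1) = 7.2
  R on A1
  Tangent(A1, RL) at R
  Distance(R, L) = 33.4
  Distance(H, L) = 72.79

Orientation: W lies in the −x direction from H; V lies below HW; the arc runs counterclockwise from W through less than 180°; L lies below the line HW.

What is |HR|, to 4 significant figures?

59.28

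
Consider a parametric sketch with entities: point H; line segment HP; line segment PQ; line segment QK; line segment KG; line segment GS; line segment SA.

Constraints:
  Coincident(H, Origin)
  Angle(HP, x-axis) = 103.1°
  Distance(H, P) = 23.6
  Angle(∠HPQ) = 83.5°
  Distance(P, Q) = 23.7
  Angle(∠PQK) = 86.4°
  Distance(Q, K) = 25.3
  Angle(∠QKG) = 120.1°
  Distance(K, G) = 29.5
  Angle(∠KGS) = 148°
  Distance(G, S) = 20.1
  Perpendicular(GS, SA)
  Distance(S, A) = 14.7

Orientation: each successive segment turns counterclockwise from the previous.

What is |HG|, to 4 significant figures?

16.50

H is at the origin; HP runs at 103.1° with length 23.6, so P = (-5.349, 22.99). ∠HPQ = 83.5° gives PQ at -160.4° from the x-axis; with |PQ| = 23.7, Q = (-27.68, 15.04). ∠PQK = 86.4° gives QK at -66.80° from the x-axis; with |QK| = 25.3, K = (-17.71, -8.218). ∠QKG = 120.1° gives KG at -6.900° from the x-axis; with |KG| = 29.5, G = (11.58, -11.76). Then |HG| = |G − H| = 16.50.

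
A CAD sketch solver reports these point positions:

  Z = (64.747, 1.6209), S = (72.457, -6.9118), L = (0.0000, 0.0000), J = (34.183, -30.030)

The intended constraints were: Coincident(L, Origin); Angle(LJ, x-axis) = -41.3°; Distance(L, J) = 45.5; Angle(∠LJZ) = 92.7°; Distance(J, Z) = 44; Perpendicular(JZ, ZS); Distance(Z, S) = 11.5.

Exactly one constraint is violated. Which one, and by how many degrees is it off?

Perpendicular(JZ, ZS) — off by 3.90°.

L = (0.00, 0.00) ✓; LJ at -41.30° ✓; |LJ| = 45.50 ✓; ∠LJZ = 92.70° ✓; |JZ| = 44.00 ✓; ∠(JZ, ZS) = 93.90° ✗; |ZS| = 11.50 ✓.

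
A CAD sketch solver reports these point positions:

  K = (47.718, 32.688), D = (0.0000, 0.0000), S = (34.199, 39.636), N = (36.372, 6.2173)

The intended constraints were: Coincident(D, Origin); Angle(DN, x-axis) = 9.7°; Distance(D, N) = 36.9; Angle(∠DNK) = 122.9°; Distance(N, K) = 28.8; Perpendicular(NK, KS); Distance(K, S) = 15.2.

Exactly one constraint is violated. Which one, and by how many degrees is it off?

Perpendicular(NK, KS) — off by 4.00°.

D = (0.00, 0.00) ✓; DN at 9.700° ✓; |DN| = 36.90 ✓; ∠DNK = 122.9° ✓; |NK| = 28.80 ✓; ∠(NK, KS) = 86.00° ✗; |KS| = 15.20 ✓.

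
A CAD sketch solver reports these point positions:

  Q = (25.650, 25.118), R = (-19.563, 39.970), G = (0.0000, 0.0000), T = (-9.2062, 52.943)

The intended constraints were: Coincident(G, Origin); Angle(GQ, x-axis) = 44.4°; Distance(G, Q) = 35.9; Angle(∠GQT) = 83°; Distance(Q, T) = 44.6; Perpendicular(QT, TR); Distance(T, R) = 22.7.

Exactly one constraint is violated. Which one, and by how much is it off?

Distance(T, R) = 22.7 — off by 6.10.

G = (0.00, 0.00) ✓; GQ at 44.40° ✓; |GQ| = 35.90 ✓; ∠GQT = 83.00° ✓; |QT| = 44.60 ✓; ∠(QT, TR) = 90.00° ✓; |TR| = 16.60 ✗.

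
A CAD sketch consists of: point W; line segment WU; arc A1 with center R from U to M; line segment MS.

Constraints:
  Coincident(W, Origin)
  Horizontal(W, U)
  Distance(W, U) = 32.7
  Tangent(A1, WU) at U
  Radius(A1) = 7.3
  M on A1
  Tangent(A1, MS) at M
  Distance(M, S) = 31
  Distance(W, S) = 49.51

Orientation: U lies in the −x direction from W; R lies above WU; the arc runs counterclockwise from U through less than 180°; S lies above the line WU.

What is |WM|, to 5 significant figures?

26.860

Checks: |RM| = 7.300 ✓; ∠(RM, MS) = 90.00° ✓; |MS| = 31.00 ✓; |WS| = 49.51 ✓.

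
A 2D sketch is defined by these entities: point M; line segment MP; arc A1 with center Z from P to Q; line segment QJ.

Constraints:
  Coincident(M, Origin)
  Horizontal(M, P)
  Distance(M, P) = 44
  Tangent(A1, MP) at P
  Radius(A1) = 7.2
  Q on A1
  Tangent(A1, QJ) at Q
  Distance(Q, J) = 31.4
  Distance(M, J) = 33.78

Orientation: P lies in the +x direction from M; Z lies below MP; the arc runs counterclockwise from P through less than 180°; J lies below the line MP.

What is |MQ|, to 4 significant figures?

38.38

Checks: |ZQ| = 7.200 ✓; ∠(ZQ, QJ) = 90.00° ✓; |QJ| = 31.40 ✓; |MJ| = 33.78 ✓.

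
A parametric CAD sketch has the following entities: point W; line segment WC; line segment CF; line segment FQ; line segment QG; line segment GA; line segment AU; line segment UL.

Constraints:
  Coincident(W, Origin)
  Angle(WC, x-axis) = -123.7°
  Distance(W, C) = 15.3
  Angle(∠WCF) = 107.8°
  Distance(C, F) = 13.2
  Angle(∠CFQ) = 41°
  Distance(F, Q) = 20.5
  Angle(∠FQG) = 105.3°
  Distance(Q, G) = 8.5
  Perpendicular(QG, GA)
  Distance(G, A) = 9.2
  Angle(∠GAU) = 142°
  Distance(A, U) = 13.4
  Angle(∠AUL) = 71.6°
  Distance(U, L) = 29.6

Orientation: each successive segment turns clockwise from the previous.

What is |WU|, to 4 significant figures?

22.05

The perpendicularity gives GA at right angles to QG, so GA runs at -139.6°; with |GA| = 9.2, A = (-4.117, -12.85). ∠GAU = 142.0° gives AU at -177.6° from the x-axis; with |AU| = 13.4, U = (-17.51, -13.41). Then |WU| = |U − W| = 22.05.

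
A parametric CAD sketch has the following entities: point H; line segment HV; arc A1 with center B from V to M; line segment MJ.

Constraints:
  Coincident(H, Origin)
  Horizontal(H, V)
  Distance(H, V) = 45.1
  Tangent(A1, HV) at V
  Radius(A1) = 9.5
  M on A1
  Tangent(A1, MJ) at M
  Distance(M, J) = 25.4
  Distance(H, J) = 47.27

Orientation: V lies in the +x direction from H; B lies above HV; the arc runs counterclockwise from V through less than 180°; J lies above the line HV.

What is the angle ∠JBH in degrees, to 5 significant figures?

75.516°

H is at the origin; H and V share the same y with |HV| = 45.1 and V on the +x side, so V = (45.100, 0.0000). Tangency of A1 to HV means the radius BV is perpendicular to HV, so B = V + (0, 9.5) = (45.100, 9.5000). Since BM ⟂ MJ (tangency), |BJ| = √(9.5² + 25.4²) = 27.118 regardless of where M sits on A1. So J lies on both circle(H, 47.27) and circle(B, 27.118); the above-HV intersection is J = (33.051, 33.795). M is the foot of the tangent from J: M = (51.593, 16.435).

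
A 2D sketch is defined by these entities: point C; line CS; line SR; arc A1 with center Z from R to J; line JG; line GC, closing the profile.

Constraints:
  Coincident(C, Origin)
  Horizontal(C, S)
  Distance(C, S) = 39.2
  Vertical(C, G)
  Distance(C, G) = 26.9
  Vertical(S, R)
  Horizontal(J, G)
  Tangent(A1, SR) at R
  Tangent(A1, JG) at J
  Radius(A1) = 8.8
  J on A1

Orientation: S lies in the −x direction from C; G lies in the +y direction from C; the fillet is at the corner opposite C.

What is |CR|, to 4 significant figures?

43.18

C is at the origin; CS is horizontal with |CS| = 39.2 and S on the −x side, so S = (-39.20, 0.000). C and G share the same x with |CG| = 26.9 and G on the +y side, so G = (0.000, 26.90). The virtual corner opposite C is at (-39.20, 26.90). Tangency of A1 to SR means the radius ZR is perpendicular to SR and tangency of A1 to JG means the radius ZJ is perpendicular to JG, with radius 8.8, so the center Z sits 8.8 in from both sides at Z = (-30.40, 18.10). That places the tangent points at R = (-39.20, 18.10) on SR and J = (-30.40, 26.90) on JG. Then |CR| = |R − C| = 43.18.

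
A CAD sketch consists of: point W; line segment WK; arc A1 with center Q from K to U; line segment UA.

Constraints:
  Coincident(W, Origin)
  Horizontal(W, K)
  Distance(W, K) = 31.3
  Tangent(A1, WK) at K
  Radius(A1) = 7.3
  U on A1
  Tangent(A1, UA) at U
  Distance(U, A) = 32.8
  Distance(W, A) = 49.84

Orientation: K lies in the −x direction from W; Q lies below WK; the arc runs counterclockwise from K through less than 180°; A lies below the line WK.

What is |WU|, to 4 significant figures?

39.43

Checks: ∠(QK, KW) = 90.00° ✓; |QK| = 7.300 ✓; |QU| = 7.300 ✓; ∠(QU, UA) = 90.00° ✓; |UA| = 32.80 ✓; |WA| = 49.84 ✓.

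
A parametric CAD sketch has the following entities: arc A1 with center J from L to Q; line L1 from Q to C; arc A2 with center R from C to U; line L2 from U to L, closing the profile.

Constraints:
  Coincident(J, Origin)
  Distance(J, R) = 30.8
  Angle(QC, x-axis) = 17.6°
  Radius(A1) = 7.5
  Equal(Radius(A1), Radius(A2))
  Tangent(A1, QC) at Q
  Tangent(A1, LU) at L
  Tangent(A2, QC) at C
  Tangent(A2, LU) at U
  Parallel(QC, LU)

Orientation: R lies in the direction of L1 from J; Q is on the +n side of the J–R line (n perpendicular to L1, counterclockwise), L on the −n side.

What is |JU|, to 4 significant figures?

31.70

Tangency of A1 to both parallel lines with radius 7.5 puts Q and L at J ± 7.5·n: Q = (-2.268, 7.149), L = (2.268, -7.149). Equal radii place C and U the same way about R: C = R + 7.5·n = (27.09, 16.46), U = R − 7.5·n = (31.63, 2.164). Then |JU| = |U − J| = 31.70.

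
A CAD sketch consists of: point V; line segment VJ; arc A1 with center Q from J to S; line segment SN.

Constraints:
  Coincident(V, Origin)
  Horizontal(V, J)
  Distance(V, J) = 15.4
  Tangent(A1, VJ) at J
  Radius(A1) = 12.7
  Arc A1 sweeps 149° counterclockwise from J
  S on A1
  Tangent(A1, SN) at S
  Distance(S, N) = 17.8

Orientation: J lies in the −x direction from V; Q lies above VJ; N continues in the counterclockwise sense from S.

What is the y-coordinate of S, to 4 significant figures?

23.59

V is at the origin; V and J share the same y with |VJ| = 15.4 and J on the −x side, so J = (-15.40, 0.000). Since A1 is tangent to VJ there, QJ ⟂ VJ, so Q = J + (0, 12.7) = (-15.40, 12.70). On A1, J sits at bearing -90° from Q; a 149° counterclockwise sweep puts S at bearing 59°, so S = Q + 12.7·(cos 59°, sin 59°) = (-8.859, 23.59). So S.y = 23.59.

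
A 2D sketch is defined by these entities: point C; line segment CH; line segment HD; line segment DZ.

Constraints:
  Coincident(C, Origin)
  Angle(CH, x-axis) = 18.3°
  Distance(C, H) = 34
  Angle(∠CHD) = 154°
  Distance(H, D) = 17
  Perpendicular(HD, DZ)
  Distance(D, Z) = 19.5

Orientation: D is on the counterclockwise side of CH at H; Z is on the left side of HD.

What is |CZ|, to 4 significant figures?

47.78

C is at the origin; CH runs at 18.3° with length 34.0, so H = 34.0·(cos 18.3°, sin 18.3°) = (32.28, 10.68). ∠CHD = 154.0°, so HD runs at 18.3° + (180° − 154.0°) = 44.30° from the x-axis; with |HD| = 17.0, D = H + 17.0·(cos 44.30°, sin 44.30°) = (44.45, 22.55). HD ⟂ DZ; with |DZ| = 19.5 on the left of HD, Z = D + 19.5·(-0.6984, 0.7157) = (30.83, 36.50). Then |CZ| = |Z − C| = 47.78.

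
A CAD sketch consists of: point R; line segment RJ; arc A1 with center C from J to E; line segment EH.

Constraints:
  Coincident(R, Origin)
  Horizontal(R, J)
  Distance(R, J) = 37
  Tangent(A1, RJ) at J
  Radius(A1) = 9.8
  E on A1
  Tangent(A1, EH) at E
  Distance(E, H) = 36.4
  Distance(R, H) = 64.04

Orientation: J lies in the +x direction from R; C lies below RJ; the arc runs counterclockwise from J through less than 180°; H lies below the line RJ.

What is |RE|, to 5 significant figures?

31.403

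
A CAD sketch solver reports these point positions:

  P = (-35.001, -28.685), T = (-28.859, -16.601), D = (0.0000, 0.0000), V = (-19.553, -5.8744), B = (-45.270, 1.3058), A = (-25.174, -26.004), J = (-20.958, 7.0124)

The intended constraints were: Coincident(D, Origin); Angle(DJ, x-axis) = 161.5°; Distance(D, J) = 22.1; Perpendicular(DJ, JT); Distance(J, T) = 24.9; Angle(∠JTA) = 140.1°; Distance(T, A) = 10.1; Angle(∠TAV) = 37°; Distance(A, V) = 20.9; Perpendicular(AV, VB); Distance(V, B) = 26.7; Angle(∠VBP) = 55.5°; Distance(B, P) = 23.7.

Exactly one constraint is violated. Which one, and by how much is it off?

Distance(B, P) = 23.7 — off by 8.00.

D = (0.00, 0.00) ✓; DJ at 161.5° ✓; |DJ| = 22.10 ✓; ∠(DJ, JT) = 90.00° ✓; |JT| = 24.90 ✓; ∠JTA = 140.1° ✓; |TA| = 10.10 ✓; ∠TAV = 37.00° ✓; |AV| = 20.90 ✓; ∠(AV, VB) = 90.00° ✓; |VB| = 26.70 ✓; ∠VBP = 55.50° ✓; |BP| = 31.70 ✗.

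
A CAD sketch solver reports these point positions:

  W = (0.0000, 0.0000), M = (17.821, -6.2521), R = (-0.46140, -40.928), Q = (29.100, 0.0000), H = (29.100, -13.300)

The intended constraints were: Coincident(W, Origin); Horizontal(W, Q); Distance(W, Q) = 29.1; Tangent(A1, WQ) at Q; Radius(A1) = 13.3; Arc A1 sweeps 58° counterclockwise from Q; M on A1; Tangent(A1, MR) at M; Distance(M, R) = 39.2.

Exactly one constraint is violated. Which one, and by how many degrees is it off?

Tangent(A1, MR) at M — off by 4.20°.

W = (0.00, 0.00) ✓; W.y = 0.00, Q.y = 0.00 ✓; |WQ| = 29.10 ✓; ∠(HQ, QW) = 90.00° ✓; |HQ| = 13.30 ✓; bearing(H→M) − bearing(H→Q) = 58.00° ✓; |HM| = 13.30 ✓; ∠(HM, MR) = 85.80° ✗; |MR| = 39.20 ✓.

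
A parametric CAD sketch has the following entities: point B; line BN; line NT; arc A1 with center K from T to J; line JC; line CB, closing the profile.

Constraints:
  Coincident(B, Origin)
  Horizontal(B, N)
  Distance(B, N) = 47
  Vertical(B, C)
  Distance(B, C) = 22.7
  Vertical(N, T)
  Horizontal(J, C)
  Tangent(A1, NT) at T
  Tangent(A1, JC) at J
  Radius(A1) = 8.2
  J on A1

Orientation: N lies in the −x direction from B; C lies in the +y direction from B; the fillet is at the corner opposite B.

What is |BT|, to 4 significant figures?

49.19

The virtual corner opposite B is at (-47.00, 22.70). A1 meets NT tangentially, so KT is at right angles to NT and the tangent condition forces KJ to be normal to JC, with radius 8.2, so the center K sits 8.2 in from both sides at K = (-38.80, 14.50). That places the tangent points at T = (-47.00, 14.50) on NT and J = (-38.80, 22.70) on JC. Then |BT| = |T − B| = 49.19.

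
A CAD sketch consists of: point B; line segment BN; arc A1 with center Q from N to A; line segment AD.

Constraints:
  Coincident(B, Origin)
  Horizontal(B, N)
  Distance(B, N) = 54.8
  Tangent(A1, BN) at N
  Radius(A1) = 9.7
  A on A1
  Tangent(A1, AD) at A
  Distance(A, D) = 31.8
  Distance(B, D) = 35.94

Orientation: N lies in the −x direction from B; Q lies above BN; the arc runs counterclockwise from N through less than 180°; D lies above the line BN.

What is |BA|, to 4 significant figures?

48.02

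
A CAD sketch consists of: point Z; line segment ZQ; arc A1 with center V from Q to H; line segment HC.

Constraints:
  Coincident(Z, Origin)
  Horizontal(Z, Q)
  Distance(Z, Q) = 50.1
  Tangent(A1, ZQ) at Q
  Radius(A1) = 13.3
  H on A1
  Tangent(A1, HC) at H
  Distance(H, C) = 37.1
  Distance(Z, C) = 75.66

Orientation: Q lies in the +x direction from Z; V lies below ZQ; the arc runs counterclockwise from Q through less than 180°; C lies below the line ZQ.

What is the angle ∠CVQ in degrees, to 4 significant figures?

173.6°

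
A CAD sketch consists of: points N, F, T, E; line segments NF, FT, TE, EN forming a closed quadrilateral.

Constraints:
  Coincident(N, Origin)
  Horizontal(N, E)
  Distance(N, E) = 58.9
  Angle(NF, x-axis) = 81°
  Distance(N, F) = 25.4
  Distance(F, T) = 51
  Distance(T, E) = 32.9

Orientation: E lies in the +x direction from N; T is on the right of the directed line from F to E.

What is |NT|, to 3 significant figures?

36.1

Checks: |FT| = 51.00 ✓; |TE| = 32.90 ✓.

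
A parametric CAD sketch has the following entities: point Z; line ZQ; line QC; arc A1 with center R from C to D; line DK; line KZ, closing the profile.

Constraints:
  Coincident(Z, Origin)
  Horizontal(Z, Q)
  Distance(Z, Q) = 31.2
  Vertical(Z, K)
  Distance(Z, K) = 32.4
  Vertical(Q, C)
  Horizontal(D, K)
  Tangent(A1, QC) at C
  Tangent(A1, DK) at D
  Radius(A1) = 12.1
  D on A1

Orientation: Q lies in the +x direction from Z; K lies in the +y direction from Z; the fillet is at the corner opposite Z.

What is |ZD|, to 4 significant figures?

37.61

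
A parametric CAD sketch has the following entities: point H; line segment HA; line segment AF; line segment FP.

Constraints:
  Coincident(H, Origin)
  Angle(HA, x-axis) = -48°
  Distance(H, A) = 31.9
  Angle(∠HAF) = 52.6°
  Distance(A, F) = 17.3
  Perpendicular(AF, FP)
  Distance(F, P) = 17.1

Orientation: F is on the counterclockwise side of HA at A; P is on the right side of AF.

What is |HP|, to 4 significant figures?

42.49

∠HAF = 52.6°, so AF runs at -48.0° + (180° − 52.6°) = 79.40° from the x-axis; with |AF| = 17.3, F = A + 17.3·(cos 79.40°, sin 79.40°) = (24.53, -6.702). The perpendicularity gives FP at right angles to AF; with |FP| = 17.1 on the right of AF, P = F + 17.1·(0.9829, -0.1840) = (41.34, -9.847). Then |HP| = |P − H| = 42.49.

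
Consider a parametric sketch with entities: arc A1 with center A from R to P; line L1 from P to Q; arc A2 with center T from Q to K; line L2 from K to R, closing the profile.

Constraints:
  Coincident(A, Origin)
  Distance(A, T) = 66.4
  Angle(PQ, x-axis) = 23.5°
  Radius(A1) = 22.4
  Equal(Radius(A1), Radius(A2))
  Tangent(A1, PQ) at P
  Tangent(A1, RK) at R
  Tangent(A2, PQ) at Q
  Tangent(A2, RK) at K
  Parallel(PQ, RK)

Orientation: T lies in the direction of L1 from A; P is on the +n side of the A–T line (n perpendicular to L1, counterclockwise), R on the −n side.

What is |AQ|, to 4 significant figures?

70.08

The slot axis is L1's direction at 23.5°, so u = (cos 23.5°, sin 23.5°) = (0.9171, 0.3987) and n = (−sin 23.5°, cos 23.5°) = (-0.3987, 0.9171). A is at the origin and T lies 66.4 along u from A, so T = 66.4·u = (60.89, 26.48). Tangency of A1 to both parallel lines with radius 22.4 puts P and R at A ± 22.4·n: P = (-8.932, 20.54), R = (8.932, -20.54). Equal radii place Q and K the same way about T: Q = T + 22.4·n = (51.96, 47.02), K = T − 22.4·n = (69.82, 5.935). Then |AQ| = |Q − A| = 70.08.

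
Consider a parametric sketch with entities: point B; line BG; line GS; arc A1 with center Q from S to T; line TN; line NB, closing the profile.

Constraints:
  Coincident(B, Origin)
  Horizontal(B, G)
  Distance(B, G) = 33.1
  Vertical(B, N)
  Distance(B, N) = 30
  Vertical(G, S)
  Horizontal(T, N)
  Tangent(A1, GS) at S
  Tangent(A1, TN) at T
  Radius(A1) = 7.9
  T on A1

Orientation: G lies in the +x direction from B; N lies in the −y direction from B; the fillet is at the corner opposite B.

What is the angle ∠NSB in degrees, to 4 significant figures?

47.15°

The virtual corner opposite B is at (33.10, -30.00). A1 meets GS tangentially, so QS is at right angles to GS and tangency of A1 to TN means the radius QT is perpendicular to TN, with radius 7.9, so the center Q sits 7.9 in from both sides at Q = (25.20, -22.10). That places the tangent points at S = (33.10, -22.10) on GS and T = (25.20, -30.00) on TN. Then cos ∠NSB = SN·SB / (|SN||SB|), giving 47.15°.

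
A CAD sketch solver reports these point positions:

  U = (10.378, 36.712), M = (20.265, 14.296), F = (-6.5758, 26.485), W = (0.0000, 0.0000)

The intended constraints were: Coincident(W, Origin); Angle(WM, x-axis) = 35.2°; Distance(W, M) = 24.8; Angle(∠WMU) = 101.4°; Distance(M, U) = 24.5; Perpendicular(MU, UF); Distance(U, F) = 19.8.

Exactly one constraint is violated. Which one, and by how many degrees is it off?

Perpendicular(MU, UF) — off by 7.30°.

W = (0.00, 0.00) ✓; WM at 35.20° ✓; |WM| = 24.80 ✓; ∠WMU = 101.4° ✓; |MU| = 24.50 ✓; ∠(MU, UF) = 97.30° ✗; |UF| = 19.80 ✓.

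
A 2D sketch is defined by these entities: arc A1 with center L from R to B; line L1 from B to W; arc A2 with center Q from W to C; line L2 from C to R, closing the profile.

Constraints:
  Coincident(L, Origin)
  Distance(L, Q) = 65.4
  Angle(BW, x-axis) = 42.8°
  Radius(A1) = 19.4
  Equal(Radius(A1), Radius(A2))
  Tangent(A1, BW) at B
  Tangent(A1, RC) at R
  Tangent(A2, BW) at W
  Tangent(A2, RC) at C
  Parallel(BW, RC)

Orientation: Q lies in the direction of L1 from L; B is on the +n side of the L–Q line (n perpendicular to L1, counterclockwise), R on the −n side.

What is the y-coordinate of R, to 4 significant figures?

-14.23

The slot axis is L1's direction at 42.8°, so u = (cos 42.8°, sin 42.8°) = (0.7337, 0.6794) and n = (−sin 42.8°, cos 42.8°) = (-0.6794, 0.7337). L is at the origin and Q lies 65.4 along u from L, so Q = 65.4·u = (47.99, 44.44). Tangency of A1 to both parallel lines with radius 19.4 puts B and R at L ± 19.4·n: B = (-13.18, 14.23), R = (13.18, -14.23). So R.y = -14.23.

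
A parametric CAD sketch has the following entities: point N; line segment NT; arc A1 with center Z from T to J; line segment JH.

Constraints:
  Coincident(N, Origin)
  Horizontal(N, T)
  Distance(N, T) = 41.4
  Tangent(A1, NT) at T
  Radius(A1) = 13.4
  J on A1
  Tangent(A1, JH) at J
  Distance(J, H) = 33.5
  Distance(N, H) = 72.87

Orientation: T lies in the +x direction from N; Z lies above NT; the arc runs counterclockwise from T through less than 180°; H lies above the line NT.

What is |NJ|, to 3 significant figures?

56.3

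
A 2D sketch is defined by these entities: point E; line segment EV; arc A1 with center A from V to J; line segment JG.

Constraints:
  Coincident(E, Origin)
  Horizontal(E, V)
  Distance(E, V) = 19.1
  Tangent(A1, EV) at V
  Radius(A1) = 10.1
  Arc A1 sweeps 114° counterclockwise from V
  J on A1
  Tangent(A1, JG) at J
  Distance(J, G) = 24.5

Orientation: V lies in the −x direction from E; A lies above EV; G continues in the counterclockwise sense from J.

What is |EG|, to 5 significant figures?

41.622

E is at the origin; EV is horizontal with |EV| = 19.1 and V on the −x side, so V = (-19.100, 0.0000). Tangency of A1 to EV means the radius AV is perpendicular to EV, so A = V + (0, 10.1) = (-19.100, 10.100). On A1, V sits at bearing -90° from A; a 114° counterclockwise sweep puts J at bearing 24°, so J = A + 10.1·(cos 24°, sin 24°) = (-9.8732, 14.208). A1 meets JG tangentially, so AJ is at right angles to JG, so JG runs along (−sin 24°, cos 24°); with |JG| = 24.5, G = (-19.838, 36.590). Then |EG| = |G − E| = 41.622.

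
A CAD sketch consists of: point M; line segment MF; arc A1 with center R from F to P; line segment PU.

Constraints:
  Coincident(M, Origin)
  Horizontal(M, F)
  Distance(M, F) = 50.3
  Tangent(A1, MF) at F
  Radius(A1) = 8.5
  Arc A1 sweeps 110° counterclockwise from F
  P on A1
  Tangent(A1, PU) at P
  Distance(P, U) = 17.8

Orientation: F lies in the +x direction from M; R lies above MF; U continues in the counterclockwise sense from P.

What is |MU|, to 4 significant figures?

59.30

M is at the origin; M and F share the same y with |MF| = 50.3 and F on the +x side, so F = (50.30, 0.000). Tangency of A1 to MF means the radius RF is perpendicular to MF, so R = F + (0, 8.5) = (50.30, 8.500). On A1, F sits at bearing -90° from R; a 110° counterclockwise sweep puts P at bearing 20°, so P = R + 8.5·(cos 20°, sin 20°) = (58.29, 11.41). The tangent condition forces RP to be normal to PU, so PU runs along (−sin 20°, cos 20°); with |PU| = 17.8, U = (52.20, 28.13). Then |MU| = |U − M| = 59.30.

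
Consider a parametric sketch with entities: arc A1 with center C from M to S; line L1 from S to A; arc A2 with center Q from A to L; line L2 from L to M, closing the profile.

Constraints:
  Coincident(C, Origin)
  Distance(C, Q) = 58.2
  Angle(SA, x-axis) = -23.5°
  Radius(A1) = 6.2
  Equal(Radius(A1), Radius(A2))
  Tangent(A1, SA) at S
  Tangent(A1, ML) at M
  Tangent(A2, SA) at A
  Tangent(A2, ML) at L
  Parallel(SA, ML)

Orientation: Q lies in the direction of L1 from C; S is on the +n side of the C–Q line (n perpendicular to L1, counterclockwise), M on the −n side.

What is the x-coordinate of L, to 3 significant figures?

50.9

The slot axis is L1's direction at -23.5°, so u = (cos -23.5°, sin -23.5°) = (0.917, -0.399) and n = (−sin -23.5°, cos -23.5°) = (0.399, 0.917). C is at the origin and Q lies 58.2 along u from C, so Q = 58.2·u = (53.4, -23.2). Tangency of A1 to both parallel lines with radius 6.2 puts S and M at C ± 6.2·n: S = (2.47, 5.69), M = (-2.47, -5.69). Equal radii place A and L the same way about Q: A = Q + 6.2·n = (55.8, -17.5), L = Q − 6.2·n = (50.9, -28.9). So L.x = 50.9.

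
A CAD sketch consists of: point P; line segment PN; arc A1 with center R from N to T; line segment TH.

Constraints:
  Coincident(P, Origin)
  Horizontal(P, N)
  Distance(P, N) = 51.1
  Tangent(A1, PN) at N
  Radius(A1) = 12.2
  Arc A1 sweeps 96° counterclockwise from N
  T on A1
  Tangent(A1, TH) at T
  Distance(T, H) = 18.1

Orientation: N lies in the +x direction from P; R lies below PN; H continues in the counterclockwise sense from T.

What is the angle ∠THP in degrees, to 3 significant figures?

46.4°

P is at the origin; PN is horizontal with |PN| = 51.1 and N on the +x side, so N = (51.1, 0.00). The tangent condition forces RN to be normal to PN, so R = N + (0, -12.2) = (51.1, -12.2). On A1, N sits at bearing 90° from R; a 96° counterclockwise sweep puts T at bearing 186°, so T = R + 12.2·(cos 186°, sin 186°) = (39.0, -13.5). A1 meets TH tangentially, so RT is at right angles to TH, so TH runs along (−sin 186°, cos 186°); with |TH| = 18.1, H = (40.9, -31.5). Then cos ∠THP = HT·HP / (|HT||HP|), giving 46.4°.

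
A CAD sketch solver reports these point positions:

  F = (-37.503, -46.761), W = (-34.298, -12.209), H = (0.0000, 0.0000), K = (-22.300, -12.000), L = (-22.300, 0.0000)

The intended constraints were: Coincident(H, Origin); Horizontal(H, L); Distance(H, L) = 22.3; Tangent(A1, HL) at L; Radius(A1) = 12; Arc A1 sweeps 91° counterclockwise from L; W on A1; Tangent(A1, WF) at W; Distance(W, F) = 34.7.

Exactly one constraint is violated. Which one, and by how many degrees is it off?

Tangent(A1, WF) at W — off by 6.30°.

H = (0.00, 0.00) ✓; H.y = 0.00, L.y = 0.00 ✓; |HL| = 22.30 ✓; ∠(KL, LH) = 90.00° ✓; |KL| = 12.00 ✓; bearing(K→W) − bearing(K→L) = 91.00° ✓; |KW| = 12.00 ✓; ∠(KW, WF) = 96.30° ✗; |WF| = 34.70 ✓.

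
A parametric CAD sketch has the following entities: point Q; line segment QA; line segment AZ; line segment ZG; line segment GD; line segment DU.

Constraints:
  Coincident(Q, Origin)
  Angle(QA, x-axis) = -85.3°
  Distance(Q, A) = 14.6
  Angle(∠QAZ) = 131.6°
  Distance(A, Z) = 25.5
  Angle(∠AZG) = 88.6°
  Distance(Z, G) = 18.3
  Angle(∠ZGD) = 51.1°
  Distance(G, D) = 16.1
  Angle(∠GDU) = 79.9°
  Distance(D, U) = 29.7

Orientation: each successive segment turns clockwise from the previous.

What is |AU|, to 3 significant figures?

37.3

Q is at the origin; QA runs at -85.3° with length 14.6, so A = (1.20, -14.6). ∠QAZ = 131.6° gives AZ at -134° from the x-axis; with |AZ| = 25.5, Z = (-16.4, -33.0). ∠AZG = 88.6° gives ZG at 135° from the x-axis; with |ZG| = 18.3, G = (-29.3, -20.0). ∠ZGD = 51.1° gives GD at 6.00° from the x-axis; with |GD| = 16.1, D = (-13.3, -18.3). ∠GDU = 79.9° gives DU at -94.1° from the x-axis; with |DU| = 29.7, U = (-15.5, -48.0). Then |AU| = |U − A| = 37.3.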